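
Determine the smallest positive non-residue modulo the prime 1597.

2

(2/1597) = −1, so 2 is the smallest positive non-residue mod 1597.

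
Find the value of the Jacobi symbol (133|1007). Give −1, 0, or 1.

Reciprocity: 133 ≡ 1 and 1007 ≡ 3 (mod 4), so (133/1007) = +(1007/133).
Reduce top mod 133: now compute (76/133).
Pull out 2^2: since 133 ≡ 5 (mod 8), (2/133) = -1, so (2/133)^2 = +1.
Reciprocity: 19 ≡ 3 and 133 ≡ 1 (mod 4), so (19/133) = +(133/19).
Reduce top mod 19: now compute (0/19).
Top reduces to 0: gcd > 1, so the symbol is 0.

0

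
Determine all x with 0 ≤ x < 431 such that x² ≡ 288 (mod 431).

101, 330

Since 431 ≡ 3 (mod 4), a square root of 288 is 288^((431+1)/4) = 288^108 mod 431.
Repeated squaring: 288^2≡192, 288^4≡229, 288^8≡290, 288^16≡55, 288^32≡8, 288^64≡64 (mod 431).
288^108 = 288^(64+32+8+4) ≡ 330 (mod 431).
Check: 330² = 108900 ≡ 288 (mod 431). The two roots are 101 and 330.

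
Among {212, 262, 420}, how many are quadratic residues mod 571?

1

(212/571) = -1 → non-residue.
(262/571) = -1 → non-residue.
(420/571) = +1 → QR.
Total quadratic residues among the 3: 1.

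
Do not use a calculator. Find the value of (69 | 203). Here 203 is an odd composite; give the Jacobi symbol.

1

Reciprocity: 69 ≡ 1 and 203 ≡ 3 (mod 4), so (69/203) = +(203/69).
Reduce top mod 69: now compute (65/69).
Reciprocity: 65 ≡ 1 and 69 ≡ 1 (mod 4), so (65/69) = +(69/65).
Reduce top mod 65: now compute (4/65).
Pull out 2^2: since 65 ≡ 1 (mod 8), (2/65) = +1, so (2/65)^2 = +1.
Reached (1/65) = 1. Collecting the sign flips along the way, the symbol is +1.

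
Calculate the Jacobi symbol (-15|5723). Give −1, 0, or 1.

First reduce: -15 ≡ 5708 (mod 5723).
Pull out 2^2: since 5723 ≡ 3 (mod 8), (2/5723) = -1, so (2/5723)^2 = +1.
Reciprocity: 1427 ≡ 3 and 5723 ≡ 3 (mod 4), so (1427/5723) = −(5723/1427).
Reduce top mod 1427: now compute (15/1427).
Reciprocity: 15 ≡ 3 and 1427 ≡ 3 (mod 4), so (15/1427) = −(1427/15).
Reduce top mod 15: now compute (2/15).
Pull out 2: since 15 ≡ 7 (mod 8), (2/15) = +1.
Reached (1/15) = 1. Collecting the sign flips along the way, the symbol is +1.

1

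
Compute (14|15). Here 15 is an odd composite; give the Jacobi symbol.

-1

Pull out 2: since 15 ≡ 7 (mod 8), (2/15) = +1.
Reciprocity: 7 ≡ 3 and 15 ≡ 3 (mod 4), so (7/15) = −(15/7).
Reduce top mod 7: now compute (1/7).
Reached (1/7) = 1. Collecting the sign flips along the way, the symbol is -1.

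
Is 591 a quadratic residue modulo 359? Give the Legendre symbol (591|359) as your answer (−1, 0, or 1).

First reduce: 591 ≡ 232 (mod 359).
Pull out 2^3: since 359 ≡ 7 (mod 8), (2/359) = +1, so (2/359)^3 = +1.
Reciprocity: 29 ≡ 1 and 359 ≡ 3 (mod 4), so (29/359) = +(359/29).
Reduce top mod 29: now compute (11/29).
Reciprocity: 11 ≡ 3 and 29 ≡ 1 (mod 4), so (11/29) = +(29/11).
Reduce top mod 11: now compute (7/11).
Reciprocity: 7 ≡ 3 and 11 ≡ 3 (mod 4), so (7/11) = −(11/7).
Reduce top mod 7: now compute (4/7).
Pull out 2^2: since 7 ≡ 7 (mod 8), (2/7) = +1, so (2/7)^2 = +1.
Reached (1/7) = 1. Collecting the sign flips along the way, the symbol is -1.

-1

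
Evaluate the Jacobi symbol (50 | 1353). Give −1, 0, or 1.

1

Pull out 2: since 1353 ≡ 1 (mod 8), (2/1353) = +1.
Reciprocity: 25 ≡ 1 and 1353 ≡ 1 (mod 4), so (25/1353) = +(1353/25).
Reduce top mod 25: now compute (3/25).
Reciprocity: 3 ≡ 3 and 25 ≡ 1 (mod 4), so (3/25) = +(25/3).
Reduce top mod 3: now compute (1/3).
Reached (1/3) = 1. Collecting the sign flips along the way, the symbol is +1.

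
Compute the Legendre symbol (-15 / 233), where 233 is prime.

First reduce: -15 ≡ 218 (mod 233).
Pull out 2: since 233 ≡ 1 (mod 8), (2/233) = +1.
Reciprocity: 109 ≡ 1 and 233 ≡ 1 (mod 4), so (109/233) = +(233/109).
Reduce top mod 109: now compute (15/109).
Reciprocity: 15 ≡ 3 and 109 ≡ 1 (mod 4), so (15/109) = +(109/15).
Reduce top mod 15: now compute (4/15).
Pull out 2^2: since 15 ≡ 7 (mod 8), (2/15) = +1, so (2/15)^2 = +1.
Reached (1/15) = 1. Collecting the sign flips along the way, the symbol is +1.

1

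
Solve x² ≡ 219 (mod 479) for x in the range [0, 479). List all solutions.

106, 373

Since 479 ≡ 3 (mod 4), a square root of 219 is 219^((479+1)/4) = 219^120 mod 479.
Repeated squaring: 219^2≡61, 219^4≡368, 219^8≡346, 219^16≡445, 219^32≡198, 219^64≡405 (mod 479).
219^120 = 219^(64+32+16+8) ≡ 373 (mod 479).
Check: 373² = 139129 ≡ 219 (mod 479). The two roots are 106 and 373.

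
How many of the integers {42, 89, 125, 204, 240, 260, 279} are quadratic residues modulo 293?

(42/293) = -1 → non-residue.
(89/293) = -1 → non-residue.
(125/293) = -1 → non-residue.
(204/293) = -1 → non-residue.
(240/293) = +1 → QR.
(260/293) = +1 → QR.
(279/293) = +1 → QR.
Total quadratic residues among the 7: 3.

3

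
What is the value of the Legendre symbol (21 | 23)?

Euler's criterion: (21/23) ≡ 21^11 (mod 23).
21^2 ≡ 4 (mod 23)
21^4 ≡ 16 (mod 23)
21^8 ≡ 3 (mod 23)
21^11 = 21^(8+2+1) ≡ 22 (mod 23).
Result is 22 ≡ −1, so (21/23) = −1.

-1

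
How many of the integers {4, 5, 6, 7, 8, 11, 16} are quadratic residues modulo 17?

(4/17) = +1 → QR.
(5/17) = -1 → non-residue.
(6/17) = -1 → non-residue.
(7/17) = -1 → non-residue.
(8/17) = +1 → QR.
(11/17) = -1 → non-residue.
(16/17) = +1 → QR.
Total quadratic residues among the 7: 3.

3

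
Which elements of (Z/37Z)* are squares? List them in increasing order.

1, 3, 4, 7, 9, 10, 11, 12, 16, 21, 25, 26, 27, 28, 30, 33, 34, 36

Square k = 1,…,18 (k and 37−k give the same square):
1²=1, 2²=4, 3²=9, 4²=16, 5²=25, 6²=36, 7²≡12, 8²≡27, 9²≡7, 10²≡26, 11²≡10, 12²≡33, 13²≡21, 14²≡11, 15²≡3, 16²≡34, 17²≡30, 18²≡28 (mod 37).
So the quadratic residues mod 37 are {1, 3, 4, 7, 9, 10, 11, 12, 16, 21, 25, 26, 27, 28, 30, 33, 34, 36}.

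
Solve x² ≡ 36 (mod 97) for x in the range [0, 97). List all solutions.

6, 91

97 ≡ 1 (mod 4), so we find a root by search.
Trying successive values, 6² = 36 ≡ 36 (mod 97). The other root is 97 − 6 = 91.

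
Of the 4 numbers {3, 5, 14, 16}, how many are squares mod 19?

2

(3/19) = -1 → non-residue.
(5/19) = +1 → QR.
(14/19) = -1 → non-residue.
(16/19) = +1 → QR.
Total quadratic residues among the 4: 2.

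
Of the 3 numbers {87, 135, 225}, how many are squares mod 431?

3

(87/431) = +1 → QR.
(135/431) = +1 → QR.
(225/431) = +1 → QR.
Total quadratic residues among the 3: 3.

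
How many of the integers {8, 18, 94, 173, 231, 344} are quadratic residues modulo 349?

3

(8/349) = -1 → non-residue.
(18/349) = -1 → non-residue.
(94/349) = +1 → QR.
(173/349) = -1 → non-residue.
(231/349) = +1 → QR.
(344/349) = +1 → QR.
Total quadratic residues among the 6: 3.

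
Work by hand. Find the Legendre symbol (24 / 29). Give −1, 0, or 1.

Pull out 2^3: since 29 ≡ 5 (mod 8), (2/29) = -1, so (2/29)^3 = -1.
Reciprocity: 3 ≡ 3 and 29 ≡ 1 (mod 4), so (3/29) = +(29/3).
Reduce top mod 3: now compute (2/3).
Pull out 2: since 3 ≡ 3 (mod 8), (2/3) = -1.
Reached (1/3) = 1. Collecting the sign flips along the way, the symbol is +1.

1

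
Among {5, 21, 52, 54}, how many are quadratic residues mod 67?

(5/67) = -1 → non-residue.
(21/67) = +1 → QR.
(52/67) = -1 → non-residue.
(54/67) = +1 → QR.
Total quadratic residues among the 4: 2.

2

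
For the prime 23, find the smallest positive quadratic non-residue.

(2/23) = +1, so 2 is a residue.
(3/23) = +1, so 3 is a residue.
(4/23) = +1, so 4 is a residue.
(5/23) = −1, so 5 is the smallest positive non-residue mod 23.

5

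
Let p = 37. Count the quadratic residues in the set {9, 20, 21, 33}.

(9/37) = +1 → QR.
(20/37) = -1 → non-residue.
(21/37) = +1 → QR.
(33/37) = +1 → QR.
Total quadratic residues among the 4: 3.

3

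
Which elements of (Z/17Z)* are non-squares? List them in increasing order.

Square k = 1,…,8 (k and 17−k give the same square):
1²=1, 2²=4, 3²=9, 4²=16, 5²≡8, 6²≡2, 7²≡15, 8²≡13 (mod 17).
The residues are {1, 2, 4, 8, 9, 13, 15, 16}; the non-residues are the remaining 8 nonzero classes.

3,5,6,7,10,11,12,14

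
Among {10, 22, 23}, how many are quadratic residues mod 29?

2

(10/29) = -1 → non-residue.
(22/29) = +1 → QR.
(23/29) = +1 → QR.
Total quadratic residues among the 3: 2.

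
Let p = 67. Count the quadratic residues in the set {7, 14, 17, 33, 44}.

3

(7/67) = -1 → non-residue.
(14/67) = +1 → QR.
(17/67) = +1 → QR.
(33/67) = +1 → QR.
(44/67) = -1 → non-residue.
Total quadratic residues among the 5: 3.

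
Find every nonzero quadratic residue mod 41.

Square k = 1,…,20 (k and 41−k give the same square):
1²=1, 2²=4, 3²=9, 4²=16, 5²=25, 6²=36, 7²≡8, 8²≡23, 9²≡40, 10²≡18, 11²≡39, 12²≡21, 13²≡5, 14²≡32, 15²≡20, 16²≡10, 17²≡2, 18²≡37, 19²≡33, 20²≡31 (mod 41).
So the quadratic residues mod 41 are {1, 2, 4, 5, 8, 9, 10, 16, 18, 20, 21, 23, 25, 31, 32, 33, 36, 37, 39, 40}.

1 2 4 5 8 9 10 16 18 20 21 23 25 31 32 33 36 37 39 40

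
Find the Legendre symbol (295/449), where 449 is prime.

1

Reciprocity: 295 ≡ 3 and 449 ≡ 1 (mod 4), so (295/449) = +(449/295).
Reduce top mod 295: now compute (154/295).
Pull out 2: since 295 ≡ 7 (mod 8), (2/295) = +1.
Reciprocity: 77 ≡ 1 and 295 ≡ 3 (mod 4), so (77/295) = +(295/77).
Reduce top mod 77: now compute (64/77).
Pull out 2^6: since 77 ≡ 5 (mod 8), (2/77) = -1, so (2/77)^6 = +1.
Reached (1/77) = 1. Collecting the sign flips along the way, the symbol is +1.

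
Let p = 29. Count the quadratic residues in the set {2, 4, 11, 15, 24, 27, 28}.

3

(2/29) = -1 → non-residue.
(4/29) = +1 → QR.
(11/29) = -1 → non-residue.
(15/29) = -1 → non-residue.
(24/29) = +1 → QR.
(27/29) = -1 → non-residue.
(28/29) = +1 → QR.
Total quadratic residues among the 7: 3.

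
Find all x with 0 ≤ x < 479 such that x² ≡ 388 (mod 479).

48, 431

Since 479 ≡ 3 (mod 4), a square root of 388 is 388^((479+1)/4) = 388^120 mod 479.
Repeated squaring: 388^2≡138, 388^4≡363, 388^8≡44, 388^16≡20, 388^32≡400, 388^64≡14 (mod 479).
388^120 = 388^(64+32+16+8) ≡ 48 (mod 479).
Check: 48² = 2304 ≡ 388 (mod 479). The two roots are 48 and 431.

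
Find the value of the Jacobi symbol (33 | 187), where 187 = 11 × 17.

0

Reciprocity: 33 ≡ 1 and 187 ≡ 3 (mod 4), so (33/187) = +(187/33).
Reduce top mod 33: now compute (22/33).
Pull out 2: since 33 ≡ 1 (mod 8), (2/33) = +1.
Reciprocity: 11 ≡ 3 and 33 ≡ 1 (mod 4), so (11/33) = +(33/11).
Reduce top mod 11: now compute (0/11).
Top reduces to 0: gcd > 1, so the symbol is 0.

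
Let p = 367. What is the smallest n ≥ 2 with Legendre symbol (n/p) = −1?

(2/367) = +1, so 2 is a residue.
(3/367) = −1, so 3 is the smallest positive non-residue mod 367.

3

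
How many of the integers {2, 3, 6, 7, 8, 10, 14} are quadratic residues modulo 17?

2

(2/17) = +1 → QR.
(3/17) = -1 → non-residue.
(6/17) = -1 → non-residue.
(7/17) = -1 → non-residue.
(8/17) = +1 → QR.
(10/17) = -1 → non-residue.
(14/17) = -1 → non-residue.
Total quadratic residues among the 7: 2.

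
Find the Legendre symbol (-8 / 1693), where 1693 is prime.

First reduce: -8 ≡ 1685 (mod 1693).
Reciprocity: 1685 ≡ 1 and 1693 ≡ 1 (mod 4), so (1685/1693) = +(1693/1685).
Reduce top mod 1685: now compute (8/1685).
Pull out 2^3: since 1685 ≡ 5 (mod 8), (2/1685) = -1, so (2/1685)^3 = -1.
Reached (1/1685) = 1. Collecting the sign flips along the way, the symbol is -1.

-1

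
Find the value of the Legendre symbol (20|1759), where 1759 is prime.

1

Pull out 2^2: since 1759 ≡ 7 (mod 8), (2/1759) = +1, so (2/1759)^2 = +1.
Reciprocity: 5 ≡ 1 and 1759 ≡ 3 (mod 4), so (5/1759) = +(1759/5).
Reduce top mod 5: now compute (4/5).
Pull out 2^2: since 5 ≡ 5 (mod 8), (2/5) = -1, so (2/5)^2 = +1.
Reached (1/5) = 1. Collecting the sign flips along the way, the symbol is +1.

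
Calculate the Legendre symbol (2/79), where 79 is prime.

1

Euler's criterion: (2/79) ≡ 2^39 (mod 79).
2^2 ≡ 4 (mod 79)
2^4 ≡ 16 (mod 79)
2^8 ≡ 19 (mod 79)
2^16 ≡ 45 (mod 79)
2^32 ≡ 50 (mod 79)
2^39 = 2^(32+4+2+1) ≡ 1 (mod 79).
Result is 1, so (2/79) = 1.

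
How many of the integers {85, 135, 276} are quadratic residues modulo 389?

2

(85/389) = +1 → QR.
(135/389) = -1 → non-residue.
(276/389) = +1 → QR.
Total quadratic residues among the 3: 2.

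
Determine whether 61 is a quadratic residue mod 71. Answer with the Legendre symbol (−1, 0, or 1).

Reciprocity: 61 ≡ 1 and 71 ≡ 3 (mod 4), so (61/71) = +(71/61).
Reduce top mod 61: now compute (10/61).
Pull out 2: since 61 ≡ 5 (mod 8), (2/61) = -1.
Reciprocity: 5 ≡ 1 and 61 ≡ 1 (mod 4), so (5/61) = +(61/5).
Reduce top mod 5: now compute (1/5).
Reached (1/5) = 1. Collecting the sign flips along the way, the symbol is -1.

-1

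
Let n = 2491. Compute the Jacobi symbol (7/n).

1

Reciprocity: 7 ≡ 3 and 2491 ≡ 3 (mod 4), so (7/2491) = −(2491/7).
Reduce top mod 7: now compute (6/7).
Pull out 2: since 7 ≡ 7 (mod 8), (2/7) = +1.
Reciprocity: 3 ≡ 3 and 7 ≡ 3 (mod 4), so (3/7) = −(7/3).
Reduce top mod 3: now compute (1/3).
Reached (1/3) = 1. Collecting the sign flips along the way, the symbol is +1.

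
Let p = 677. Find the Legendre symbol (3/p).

Reciprocity: 3 ≡ 3 and 677 ≡ 1 (mod 4), so (3/677) = +(677/3).
Reduce top mod 3: now compute (2/3).
Pull out 2: since 3 ≡ 3 (mod 8), (2/3) = -1.
Reached (1/3) = 1. Collecting the sign flips along the way, the symbol is -1.

-1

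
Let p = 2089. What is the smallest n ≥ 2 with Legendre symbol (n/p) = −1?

(2/2089) = +1, so 2 is a residue.
(3/2089) = +1, so 3 is a residue.
(4/2089) = +1, so 4 is a residue.
(5/2089) = +1, so 5 is a residue.
(6/2089) = +1, so 6 is a residue.
(7/2089) = −1, so 7 is the smallest positive non-residue mod 2089.

7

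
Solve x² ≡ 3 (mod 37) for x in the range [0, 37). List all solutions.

37 ≡ 1 (mod 4), so we find a root by search.
Trying successive values, 15² = 225 ≡ 3 (mod 37). The other root is 37 − 15 = 22.

15, 22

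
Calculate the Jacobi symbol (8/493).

-1

Pull out 2^3: since 493 ≡ 5 (mod 8), (2/493) = -1, so (2/493)^3 = -1.
Reached (1/493) = 1. Collecting the sign flips along the way, the symbol is -1.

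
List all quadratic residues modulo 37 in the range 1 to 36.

1, 3, 4, 7, 9, 10, 11, 12, 16, 21, 25, 26, 27, 28, 30, 33, 34, 36

Square k = 1,…,18 (k and 37−k give the same square):
1²=1, 2²=4, 3²=9, 4²=16, 5²=25, 6²=36, 7²≡12, 8²≡27, 9²≡7, 10²≡26, 11²≡10, 12²≡33, 13²≡21, 14²≡11, 15²≡3, 16²≡34, 17²≡30, 18²≡28 (mod 37).
So the quadratic residues mod 37 are {1, 3, 4, 7, 9, 10, 11, 12, 16, 21, 25, 26, 27, 28, 30, 33, 34, 36}.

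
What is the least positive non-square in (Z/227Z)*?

2

(2/227) = −1, so 2 is the smallest positive non-residue mod 227.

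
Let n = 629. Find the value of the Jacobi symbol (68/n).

0

Pull out 2^2: since 629 ≡ 5 (mod 8), (2/629) = -1, so (2/629)^2 = +1.
Reciprocity: 17 ≡ 1 and 629 ≡ 1 (mod 4), so (17/629) = +(629/17).
Reduce top mod 17: now compute (0/17).
Top reduces to 0: gcd > 1, so the symbol is 0.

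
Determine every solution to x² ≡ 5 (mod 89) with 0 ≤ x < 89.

89 ≡ 1 (mod 4), so we find a root by search.
Trying successive values, 19² = 361 ≡ 5 (mod 89). The other root is 89 − 19 = 70.

19, 70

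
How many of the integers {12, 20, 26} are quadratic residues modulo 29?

1

(12/29) = -1 → non-residue.
(20/29) = +1 → QR.
(26/29) = -1 → non-residue.
Total quadratic residues among the 3: 1.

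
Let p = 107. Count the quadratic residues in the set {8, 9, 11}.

(8/107) = -1 → non-residue.
(9/107) = +1 → QR.
(11/107) = +1 → QR.
Total quadratic residues among the 3: 2.

2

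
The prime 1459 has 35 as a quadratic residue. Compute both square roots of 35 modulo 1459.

Since 1459 ≡ 3 (mod 4), a square root of 35 is 35^((1459+1)/4) = 35^365 mod 1459.
Repeated squaring: 35^2≡1225, 35^4≡773, 35^8≡798, 35^16≡680, 35^32≡1356, 35^64≡396, 35^128≡703, 35^256≡1067 (mod 1459).
35^365 = 35^(256+64+32+8+4+1) ≡ 836 (mod 1459).
Check: 836² = 698896 ≡ 35 (mod 1459). The two roots are 623 and 836.

623, 836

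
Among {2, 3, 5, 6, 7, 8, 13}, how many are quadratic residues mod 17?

3

(2/17) = +1 → QR.
(3/17) = -1 → non-residue.
(5/17) = -1 → non-residue.
(6/17) = -1 → non-residue.
(7/17) = -1 → non-residue.
(8/17) = +1 → QR.
(13/17) = +1 → QR.
Total quadratic residues among the 7: 3.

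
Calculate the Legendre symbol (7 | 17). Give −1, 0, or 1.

-1

Reciprocity: 7 ≡ 3 and 17 ≡ 1 (mod 4), so (7/17) = +(17/7).
Reduce top mod 7: now compute (3/7).
Reciprocity: 3 ≡ 3 and 7 ≡ 3 (mod 4), so (3/7) = −(7/3).
Reduce top mod 3: now compute (1/3).
Reached (1/3) = 1. Collecting the sign flips along the way, the symbol is -1.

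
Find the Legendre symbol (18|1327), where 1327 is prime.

Pull out 2: since 1327 ≡ 7 (mod 8), (2/1327) = +1.
Reciprocity: 9 ≡ 1 and 1327 ≡ 3 (mod 4), so (9/1327) = +(1327/9).
Reduce top mod 9: now compute (4/9).
Pull out 2^2: since 9 ≡ 1 (mod 8), (2/9) = +1, so (2/9)^2 = +1.
Reached (1/9) = 1. Collecting the sign flips along the way, the symbol is +1.

1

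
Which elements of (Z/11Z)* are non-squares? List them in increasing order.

Square k = 1,…,5 (k and 11−k give the same square):
1²=1, 2²=4, 3²=9, 4²≡5, 5²≡3 (mod 11).
The residues are {1, 3, 4, 5, 9}; the non-residues are the remaining 5 nonzero classes.

2,6,7,8,10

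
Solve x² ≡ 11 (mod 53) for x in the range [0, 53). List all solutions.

53 ≡ 1 (mod 4), so we find a root by search.
Trying successive values, 8² = 64 ≡ 11 (mod 53). The other root is 53 − 8 = 45.

8, 45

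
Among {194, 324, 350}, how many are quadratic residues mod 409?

(194/409) = -1 → non-residue.
(324/409) = +1 → QR.
(350/409) = -1 → non-residue.
Total quadratic residues among the 3: 1.

1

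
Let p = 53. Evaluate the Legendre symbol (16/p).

Euler's criterion: (16/53) ≡ 16^26 (mod 53).
16^2 ≡ 44 (mod 53)
16^4 ≡ 28 (mod 53)
16^8 ≡ 42 (mod 53)
16^16 ≡ 15 (mod 53)
16^26 = 16^(16+8+2) ≡ 1 (mod 53).
Result is 1, so (16/53) = 1.

1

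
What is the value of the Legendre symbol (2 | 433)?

1

Pull out 2: since 433 ≡ 1 (mod 8), (2/433) = +1.
Reached (1/433) = 1. Collecting the sign flips along the way, the symbol is +1.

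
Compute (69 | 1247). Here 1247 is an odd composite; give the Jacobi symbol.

Reciprocity: 69 ≡ 1 and 1247 ≡ 3 (mod 4), so (69/1247) = +(1247/69).
Reduce top mod 69: now compute (5/69).
Reciprocity: 5 ≡ 1 and 69 ≡ 1 (mod 4), so (5/69) = +(69/5).
Reduce top mod 5: now compute (4/5).
Pull out 2^2: since 5 ≡ 5 (mod 8), (2/5) = -1, so (2/5)^2 = +1.
Reached (1/5) = 1. Collecting the sign flips along the way, the symbol is +1.

1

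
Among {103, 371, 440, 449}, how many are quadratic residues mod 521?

(103/521) = -1 → non-residue.
(371/521) = -1 → non-residue.
(440/521) = +1 → QR.
(449/521) = +1 → QR.
Total quadratic residues among the 4: 2.

2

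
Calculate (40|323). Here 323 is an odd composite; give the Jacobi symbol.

Pull out 2^3: since 323 ≡ 3 (mod 8), (2/323) = -1, so (2/323)^3 = -1.
Reciprocity: 5 ≡ 1 and 323 ≡ 3 (mod 4), so (5/323) = +(323/5).
Reduce top mod 5: now compute (3/5).
Reciprocity: 3 ≡ 3 and 5 ≡ 1 (mod 4), so (3/5) = +(5/3).
Reduce top mod 3: now compute (2/3).
Pull out 2: since 3 ≡ 3 (mod 8), (2/3) = -1.
Reached (1/3) = 1. Collecting the sign flips along the way, the symbol is +1.

1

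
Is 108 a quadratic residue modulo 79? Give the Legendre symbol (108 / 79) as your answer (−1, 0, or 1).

First reduce: 108 ≡ 29 (mod 79).
Reciprocity: 29 ≡ 1 and 79 ≡ 3 (mod 4), so (29/79) = +(79/29).
Reduce top mod 29: now compute (21/29).
Reciprocity: 21 ≡ 1 and 29 ≡ 1 (mod 4), so (21/29) = +(29/21).
Reduce top mod 21: now compute (8/21).
Pull out 2^3: since 21 ≡ 5 (mod 8), (2/21) = -1, so (2/21)^3 = -1.
Reached (1/21) = 1. Collecting the sign flips along the way, the symbol is -1.

-1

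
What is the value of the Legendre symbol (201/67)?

0

First reduce: 201 ≡ 0 (mod 67).
Top reduces to 0: gcd > 1, so the symbol is 0.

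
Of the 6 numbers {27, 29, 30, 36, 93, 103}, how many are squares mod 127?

(27/127) = -1 → non-residue.
(29/127) = -1 → non-residue.
(30/127) = +1 → QR.
(36/127) = +1 → QR.
(93/127) = -1 → non-residue.
(103/127) = +1 → QR.
Total quadratic residues among the 6: 3.

3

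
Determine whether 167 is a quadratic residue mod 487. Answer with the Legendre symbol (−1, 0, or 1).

1

Reciprocity: 167 ≡ 3 and 487 ≡ 3 (mod 4), so (167/487) = −(487/167).
Reduce top mod 167: now compute (153/167).
Reciprocity: 153 ≡ 1 and 167 ≡ 3 (mod 4), so (153/167) = +(167/153).
Reduce top mod 153: now compute (14/153).
Pull out 2: since 153 ≡ 1 (mod 8), (2/153) = +1.
Reciprocity: 7 ≡ 3 and 153 ≡ 1 (mod 4), so (7/153) = +(153/7).
Reduce top mod 7: now compute (6/7).
Pull out 2: since 7 ≡ 7 (mod 8), (2/7) = +1.
Reciprocity: 3 ≡ 3 and 7 ≡ 3 (mod 4), so (3/7) = −(7/3).
Reduce top mod 3: now compute (1/3).
Reached (1/3) = 1. Collecting the sign flips along the way, the symbol is +1.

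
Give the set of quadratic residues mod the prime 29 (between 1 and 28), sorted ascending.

Square k = 1,…,14 (k and 29−k give the same square):
1²=1, 2²=4, 3²=9, 4²=16, 5²=25, 6²≡7, 7²≡20, 8²≡6, 9²≡23, 10²≡13, 11²≡5, 12²≡28, 13²≡24, 14²≡22 (mod 29).
So the quadratic residues mod 29 are {1, 4, 5, 6, 7, 9, 13, 16, 20, 22, 23, 24, 25, 28}.

1,4,5,6,7,9,13,16,20,22,23,24,25,28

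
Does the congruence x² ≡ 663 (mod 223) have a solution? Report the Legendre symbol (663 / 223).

Euler's criterion: (663/223) ≡ 217^111 (mod 223).
217^2 ≡ 36 (mod 223)
217^4 ≡ 181 (mod 223)
217^8 ≡ 203 (mod 223)
217^16 ≡ 177 (mod 223)
217^32 ≡ 109 (mod 223)
217^64 ≡ 62 (mod 223)
217^111 = 217^(64+32+8+4+2+1) ≡ 1 (mod 223).
Result is 1, so (663/223) = 1.

1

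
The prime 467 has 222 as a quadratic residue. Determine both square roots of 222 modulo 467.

Since 467 ≡ 3 (mod 4), a square root of 222 is 222^((467+1)/4) = 222^117 mod 467.
Repeated squaring: 222^2≡249, 222^4≡357, 222^8≡425, 222^16≡363, 222^32≡75, 222^64≡21 (mod 467).
222^117 = 222^(64+32+16+4+1) ≡ 433 (mod 467).
Check: 433² = 187489 ≡ 222 (mod 467). The two roots are 34 and 433.

34, 433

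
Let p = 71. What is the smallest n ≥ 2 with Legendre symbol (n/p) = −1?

7

(2/71) = +1, so 2 is a residue.
(3/71) = +1, so 3 is a residue.
(4/71) = +1, so 4 is a residue.
(5/71) = +1, so 5 is a residue.
(6/71) = +1, so 6 is a residue.
(7/71) = −1, so 7 is the smallest positive non-residue mod 71.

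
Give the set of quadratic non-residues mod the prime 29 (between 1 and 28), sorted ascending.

Square k = 1,…,14 (k and 29−k give the same square):
1²=1, 2²=4, 3²=9, 4²=16, 5²=25, 6²≡7, 7²≡20, 8²≡6, 9²≡23, 10²≡13, 11²≡5, 12²≡28, 13²≡24, 14²≡22 (mod 29).
The residues are {1, 4, 5, 6, 7, 9, 13, 16, 20, 22, 23, 24, 25, 28}; the non-residues are the remaining 14 nonzero classes.

2, 3, 8, 10, 11, 12, 14, 15, 17, 18, 19, 21, 26, 27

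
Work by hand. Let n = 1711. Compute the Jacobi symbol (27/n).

-1

Reciprocity: 27 ≡ 3 and 1711 ≡ 3 (mod 4), so (27/1711) = −(1711/27).
Reduce top mod 27: now compute (10/27).
Pull out 2: since 27 ≡ 3 (mod 8), (2/27) = -1.
Reciprocity: 5 ≡ 1 and 27 ≡ 3 (mod 4), so (5/27) = +(27/5).
Reduce top mod 5: now compute (2/5).
Pull out 2: since 5 ≡ 5 (mod 8), (2/5) = -1.
Reached (1/5) = 1. Collecting the sign flips along the way, the symbol is -1.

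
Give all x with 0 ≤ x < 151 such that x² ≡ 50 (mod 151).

Since 151 ≡ 3 (mod 4), a square root of 50 is 50^((151+1)/4) = 50^38 mod 151.
Repeated squaring: 50^2≡84, 50^4≡110, 50^8≡20, 50^16≡98, 50^32≡91 (mod 151).
50^38 = 50^(32+4+2) ≡ 72 (mod 151).
Check: 72² = 5184 ≡ 50 (mod 151). The two roots are 72 and 79.

72, 79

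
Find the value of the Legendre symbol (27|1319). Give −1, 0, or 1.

1

Reciprocity: 27 ≡ 3 and 1319 ≡ 3 (mod 4), so (27/1319) = −(1319/27).
Reduce top mod 27: now compute (23/27).
Reciprocity: 23 ≡ 3 and 27 ≡ 3 (mod 4), so (23/27) = −(27/23).
Reduce top mod 23: now compute (4/23).
Pull out 2^2: since 23 ≡ 7 (mod 8), (2/23) = +1, so (2/23)^2 = +1.
Reached (1/23) = 1. Collecting the sign flips along the way, the symbol is +1.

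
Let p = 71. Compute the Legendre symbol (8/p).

Pull out 2^3: since 71 ≡ 7 (mod 8), (2/71) = +1, so (2/71)^3 = +1.
Reached (1/71) = 1. Collecting the sign flips along the way, the symbol is +1.

1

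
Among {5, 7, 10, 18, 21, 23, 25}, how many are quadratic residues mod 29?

(5/29) = +1 → QR.
(7/29) = +1 → QR.
(10/29) = -1 → non-residue.
(18/29) = -1 → non-residue.
(21/29) = -1 → non-residue.
(23/29) = +1 → QR.
(25/29) = +1 → QR.
Total quadratic residues among the 7: 4.

4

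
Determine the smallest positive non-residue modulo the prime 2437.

(2/2437) = −1, so 2 is the smallest positive non-residue mod 2437.

2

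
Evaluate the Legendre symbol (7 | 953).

Euler's criterion: (7/953) ≡ 7^476 (mod 953).
7^2 ≡ 49 (mod 953)
7^4 ≡ 495 (mod 953)
7^8 ≡ 104 (mod 953)
7^16 ≡ 333 (mod 953)
7^32 ≡ 341 (mod 953)
7^64 ≡ 15 (mod 953)
7^128 ≡ 225 (mod 953)
7^256 ≡ 116 (mod 953)
7^476 = 7^(256+128+64+16+8+4) ≡ 1 (mod 953).
Result is 1, so (7/953) = 1.

1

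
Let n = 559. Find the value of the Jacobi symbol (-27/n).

First reduce: -27 ≡ 532 (mod 559).
Pull out 2^2: since 559 ≡ 7 (mod 8), (2/559) = +1, so (2/559)^2 = +1.
Reciprocity: 133 ≡ 1 and 559 ≡ 3 (mod 4), so (133/559) = +(559/133).
Reduce top mod 133: now compute (27/133).
Reciprocity: 27 ≡ 3 and 133 ≡ 1 (mod 4), so (27/133) = +(133/27).
Reduce top mod 27: now compute (25/27).
Reciprocity: 25 ≡ 1 and 27 ≡ 3 (mod 4), so (25/27) = +(27/25).
Reduce top mod 25: now compute (2/25).
Pull out 2: since 25 ≡ 1 (mod 8), (2/25) = +1.
Reached (1/25) = 1. Collecting the sign flips along the way, the symbol is +1.

1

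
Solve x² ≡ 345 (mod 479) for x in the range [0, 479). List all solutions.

102, 377

Since 479 ≡ 3 (mod 4), a square root of 345 is 345^((479+1)/4) = 345^120 mod 479.
Repeated squaring: 345^2≡233, 345^4≡162, 345^8≡378, 345^16≡142, 345^32≡46, 345^64≡200 (mod 479).
345^120 = 345^(64+32+16+8) ≡ 377 (mod 479).
Check: 377² = 142129 ≡ 345 (mod 479). The two roots are 102 and 377.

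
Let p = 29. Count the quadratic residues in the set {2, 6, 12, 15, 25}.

2

(2/29) = -1 → non-residue.
(6/29) = +1 → QR.
(12/29) = -1 → non-residue.
(15/29) = -1 → non-residue.
(25/29) = +1 → QR.
Total quadratic residues among the 5: 2.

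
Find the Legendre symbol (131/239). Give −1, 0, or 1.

-1

Reciprocity: 131 ≡ 3 and 239 ≡ 3 (mod 4), so (131/239) = −(239/131).
Reduce top mod 131: now compute (108/131).
Pull out 2^2: since 131 ≡ 3 (mod 8), (2/131) = -1, so (2/131)^2 = +1.
Reciprocity: 27 ≡ 3 and 131 ≡ 3 (mod 4), so (27/131) = −(131/27).
Reduce top mod 27: now compute (23/27).
Reciprocity: 23 ≡ 3 and 27 ≡ 3 (mod 4), so (23/27) = −(27/23).
Reduce top mod 23: now compute (4/23).
Pull out 2^2: since 23 ≡ 7 (mod 8), (2/23) = +1, so (2/23)^2 = +1.
Reached (1/23) = 1. Collecting the sign flips along the way, the symbol is -1.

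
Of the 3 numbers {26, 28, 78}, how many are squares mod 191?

2

(26/191) = +1 → QR.
(28/191) = -1 → non-residue.
(78/191) = +1 → QR.
Total quadratic residues among the 3: 2.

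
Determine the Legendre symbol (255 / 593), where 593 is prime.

Reciprocity: 255 ≡ 3 and 593 ≡ 1 (mod 4), so (255/593) = +(593/255).
Reduce top mod 255: now compute (83/255).
Reciprocity: 83 ≡ 3 and 255 ≡ 3 (mod 4), so (83/255) = −(255/83).
Reduce top mod 83: now compute (6/83).
Pull out 2: since 83 ≡ 3 (mod 8), (2/83) = -1.
Reciprocity: 3 ≡ 3 and 83 ≡ 3 (mod 4), so (3/83) = −(83/3).
Reduce top mod 3: now compute (2/3).
Pull out 2: since 3 ≡ 3 (mod 8), (2/3) = -1.
Reached (1/3) = 1. Collecting the sign flips along the way, the symbol is +1.

1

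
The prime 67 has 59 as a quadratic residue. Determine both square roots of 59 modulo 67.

27, 40

Since 67 ≡ 3 (mod 4), a square root of 59 is 59^((67+1)/4) = 59^17 mod 67.
Repeated squaring: 59^2≡64, 59^4≡9, 59^8≡14, 59^16≡62 (mod 67).
59^17 = 59^(16+1) ≡ 40 (mod 67).
Check: 40² = 1600 ≡ 59 (mod 67). The two roots are 27 and 40.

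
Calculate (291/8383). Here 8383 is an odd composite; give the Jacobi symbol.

Reciprocity: 291 ≡ 3 and 8383 ≡ 3 (mod 4), so (291/8383) = −(8383/291).
Reduce top mod 291: now compute (235/291).
Reciprocity: 235 ≡ 3 and 291 ≡ 3 (mod 4), so (235/291) = −(291/235).
Reduce top mod 235: now compute (56/235).
Pull out 2^3: since 235 ≡ 3 (mod 8), (2/235) = -1, so (2/235)^3 = -1.
Reciprocity: 7 ≡ 3 and 235 ≡ 3 (mod 4), so (7/235) = −(235/7).
Reduce top mod 7: now compute (4/7).
Pull out 2^2: since 7 ≡ 7 (mod 8), (2/7) = +1, so (2/7)^2 = +1.
Reached (1/7) = 1. Collecting the sign flips along the way, the symbol is +1.

1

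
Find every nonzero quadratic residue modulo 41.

Square k = 1,…,20 (k and 41−k give the same square):
1²=1, 2²=4, 3²=9, 4²=16, 5²=25, 6²=36, 7²≡8, 8²≡23, 9²≡40, 10²≡18, 11²≡39, 12²≡21, 13²≡5, 14²≡32, 15²≡20, 16²≡10, 17²≡2, 18²≡37, 19²≡33, 20²≡31 (mod 41).
So the quadratic residues mod 41 are {1, 2, 4, 5, 8, 9, 10, 16, 18, 20, 21, 23, 25, 31, 32, 33, 36, 37, 39, 40}.

1, 2, 4, 5, 8, 9, 10, 16, 18, 20, 21, 23, 25, 31, 32, 33, 36, 37, 39, 40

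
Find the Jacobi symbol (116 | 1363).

Pull out 2^2: since 1363 ≡ 3 (mod 8), (2/1363) = -1, so (2/1363)^2 = +1.
Reciprocity: 29 ≡ 1 and 1363 ≡ 3 (mod 4), so (29/1363) = +(1363/29).
Reduce top mod 29: now compute (0/29).
Top reduces to 0: gcd > 1, so the symbol is 0.

0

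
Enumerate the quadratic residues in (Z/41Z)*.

Square k = 1,…,20 (k and 41−k give the same square):
1²=1, 2²=4, 3²=9, 4²=16, 5²=25, 6²=36, 7²≡8, 8²≡23, 9²≡40, 10²≡18, 11²≡39, 12²≡21, 13²≡5, 14²≡32, 15²≡20, 16²≡10, 17²≡2, 18²≡37, 19²≡33, 20²≡31 (mod 41).
So the quadratic residues mod 41 are {1, 2, 4, 5, 8, 9, 10, 16, 18, 20, 21, 23, 25, 31, 32, 33, 36, 37, 39, 40}.

1, 2, 4, 5, 8, 9, 10, 16, 18, 20, 21, 23, 25, 31, 32, 33, 36, 37, 39, 40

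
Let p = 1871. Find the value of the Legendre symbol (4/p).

Pull out 2^2: since 1871 ≡ 7 (mod 8), (2/1871) = +1, so (2/1871)^2 = +1.
Reached (1/1871) = 1. Collecting the sign flips along the way, the symbol is +1.

1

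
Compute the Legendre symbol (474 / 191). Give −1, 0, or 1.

1

First reduce: 474 ≡ 92 (mod 191).
Pull out 2^2: since 191 ≡ 7 (mod 8), (2/191) = +1, so (2/191)^2 = +1.
Reciprocity: 23 ≡ 3 and 191 ≡ 3 (mod 4), so (23/191) = −(191/23).
Reduce top mod 23: now compute (7/23).
Reciprocity: 7 ≡ 3 and 23 ≡ 3 (mod 4), so (7/23) = −(23/7).
Reduce top mod 7: now compute (2/7).
Pull out 2: since 7 ≡ 7 (mod 8), (2/7) = +1.
Reached (1/7) = 1. Collecting the sign flips along the way, the symbol is +1.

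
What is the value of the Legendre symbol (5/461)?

Euler's criterion: (5/461) ≡ 5^230 (mod 461).
5^2 ≡ 25 (mod 461)
5^4 ≡ 164 (mod 461)
5^8 ≡ 158 (mod 461)
5^16 ≡ 70 (mod 461)
5^32 ≡ 290 (mod 461)
5^64 ≡ 198 (mod 461)
5^128 ≡ 19 (mod 461)
5^230 = 5^(128+64+32+4+2) ≡ 1 (mod 461).
Result is 1, so (5/461) = 1.

1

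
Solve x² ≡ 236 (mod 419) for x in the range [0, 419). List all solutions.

115, 304

Since 419 ≡ 3 (mod 4), a square root of 236 is 236^((419+1)/4) = 236^105 mod 419.
Repeated squaring: 236^2≡388, 236^4≡123, 236^8≡45, 236^16≡349, 236^32≡291, 236^64≡43 (mod 419).
236^105 = 236^(64+32+8+1) ≡ 115 (mod 419).
Check: 115² = 13225 ≡ 236 (mod 419). The two roots are 115 and 304.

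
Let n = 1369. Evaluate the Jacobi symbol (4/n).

1

Pull out 2^2: since 1369 ≡ 1 (mod 8), (2/1369) = +1, so (2/1369)^2 = +1.
Reached (1/1369) = 1. Collecting the sign flips along the way, the symbol is +1.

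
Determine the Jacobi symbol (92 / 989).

0

Pull out 2^2: since 989 ≡ 5 (mod 8), (2/989) = -1, so (2/989)^2 = +1.
Reciprocity: 23 ≡ 3 and 989 ≡ 1 (mod 4), so (23/989) = +(989/23).
Reduce top mod 23: now compute (0/23).
Top reduces to 0: gcd > 1, so the symbol is 0.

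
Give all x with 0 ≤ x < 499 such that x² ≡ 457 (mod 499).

Since 499 ≡ 3 (mod 4), a square root of 457 is 457^((499+1)/4) = 457^125 mod 499.
Repeated squaring: 457^2≡267, 457^4≡431, 457^8≡133, 457^16≡224, 457^32≡276, 457^64≡328 (mod 499).
457^125 = 457^(64+32+16+8+4+1) ≡ 170 (mod 499).
Check: 170² = 28900 ≡ 457 (mod 499). The two roots are 170 and 329.

170, 329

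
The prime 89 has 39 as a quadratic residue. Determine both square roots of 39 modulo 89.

22, 67

89 ≡ 1 (mod 4), so we find a root by search.
Trying successive values, 22² = 484 ≡ 39 (mod 89). The other root is 89 − 22 = 67.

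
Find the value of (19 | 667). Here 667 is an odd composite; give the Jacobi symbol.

Reciprocity: 19 ≡ 3 and 667 ≡ 3 (mod 4), so (19/667) = −(667/19).
Reduce top mod 19: now compute (2/19).
Pull out 2: since 19 ≡ 3 (mod 8), (2/19) = -1.
Reached (1/19) = 1. Collecting the sign flips along the way, the symbol is +1.

1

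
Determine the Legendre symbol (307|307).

0

First reduce: 307 ≡ 0 (mod 307).
Top reduces to 0: gcd > 1, so the symbol is 0.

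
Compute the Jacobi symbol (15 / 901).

Reciprocity: 15 ≡ 3 and 901 ≡ 1 (mod 4), so (15/901) = +(901/15).
Reduce top mod 15: now compute (1/15).
Reached (1/15) = 1. Collecting the sign flips along the way, the symbol is +1.

1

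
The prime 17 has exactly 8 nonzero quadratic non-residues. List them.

3, 5, 6, 7, 10, 11, 12, 14

Square k = 1,…,8 (k and 17−k give the same square):
1²=1, 2²=4, 3²=9, 4²=16, 5²≡8, 6²≡2, 7²≡15, 8²≡13 (mod 17).
The residues are {1, 2, 4, 8, 9, 13, 15, 16}; the non-residues are the remaining 8 nonzero classes.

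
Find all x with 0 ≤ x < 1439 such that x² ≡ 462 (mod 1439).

277, 1162

Since 1439 ≡ 3 (mod 4), a square root of 462 is 462^((1439+1)/4) = 462^360 mod 1439.
Repeated squaring: 462^2≡472, 462^4≡1178, 462^8≡488, 462^16≡709, 462^32≡470, 462^64≡733, 462^128≡542, 462^256≡208 (mod 1439).
462^360 = 462^(256+64+32+8) ≡ 1162 (mod 1439).
Check: 1162² = 1350244 ≡ 462 (mod 1439). The two roots are 277 and 1162.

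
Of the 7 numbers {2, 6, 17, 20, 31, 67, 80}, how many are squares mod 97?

(2/97) = +1 → QR.
(6/97) = +1 → QR.
(17/97) = -1 → non-residue.
(20/97) = -1 → non-residue.
(31/97) = +1 → QR.
(67/97) = -1 → non-residue.
(80/97) = -1 → non-residue.
Total quadratic residues among the 7: 3.

3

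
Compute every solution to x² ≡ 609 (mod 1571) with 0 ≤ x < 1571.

92, 1479

Since 1571 ≡ 3 (mod 4), a square root of 609 is 609^((1571+1)/4) = 609^393 mod 1571.
Repeated squaring: 609^2≡125, 609^4≡1486, 609^8≡941, 609^16≡1008, 609^32≡1198, 609^64≡881, 609^128≡87, 609^256≡1285 (mod 1571).
609^393 = 609^(256+128+8+1) ≡ 92 (mod 1571).
Check: 92² = 8464 ≡ 609 (mod 1571). The two roots are 92 and 1479.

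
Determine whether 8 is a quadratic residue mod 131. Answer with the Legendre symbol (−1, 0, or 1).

Euler's criterion: (8/131) ≡ 8^65 (mod 131).
8^2 ≡ 64 (mod 131)
8^4 ≡ 35 (mod 131)
8^8 ≡ 46 (mod 131)
8^16 ≡ 20 (mod 131)
8^32 ≡ 7 (mod 131)
8^64 ≡ 49 (mod 131)
8^65 = 8^(64+1) ≡ 130 (mod 131).
Result is 130 ≡ −1, so (8/131) = −1.

-1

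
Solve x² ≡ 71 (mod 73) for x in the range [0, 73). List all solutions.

73 ≡ 1 (mod 4), so we find a root by search.
Trying successive values, 12² = 144 ≡ 71 (mod 73). The other root is 73 − 12 = 61.

12, 61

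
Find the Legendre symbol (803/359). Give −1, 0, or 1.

1

First reduce: 803 ≡ 85 (mod 359).
Reciprocity: 85 ≡ 1 and 359 ≡ 3 (mod 4), so (85/359) = +(359/85).
Reduce top mod 85: now compute (19/85).
Reciprocity: 19 ≡ 3 and 85 ≡ 1 (mod 4), so (19/85) = +(85/19).
Reduce top mod 19: now compute (9/19).
Reciprocity: 9 ≡ 1 and 19 ≡ 3 (mod 4), so (9/19) = +(19/9).
Reduce top mod 9: now compute (1/9).
Reached (1/9) = 1. Collecting the sign flips along the way, the symbol is +1.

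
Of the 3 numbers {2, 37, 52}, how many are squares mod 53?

(2/53) = -1 → non-residue.
(37/53) = +1 → QR.
(52/53) = +1 → QR.
Total quadratic residues among the 3: 2.

2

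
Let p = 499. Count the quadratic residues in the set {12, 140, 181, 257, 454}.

2

(12/499) = -1 → non-residue.
(140/499) = -1 → non-residue.
(181/499) = +1 → QR.
(257/499) = +1 → QR.
(454/499) = -1 → non-residue.
Total quadratic residues among the 5: 2.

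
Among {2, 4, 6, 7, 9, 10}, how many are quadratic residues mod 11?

2

(2/11) = -1 → non-residue.
(4/11) = +1 → QR.
(6/11) = -1 → non-residue.
(7/11) = -1 → non-residue.
(9/11) = +1 → QR.
(10/11) = -1 → non-residue.
Total quadratic residues among the 6: 2.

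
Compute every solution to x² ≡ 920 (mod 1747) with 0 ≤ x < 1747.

Since 1747 ≡ 3 (mod 4), a square root of 920 is 920^((1747+1)/4) = 920^437 mod 1747.
Repeated squaring: 920^2≡852, 920^4≡899, 920^8≡1087, 920^16≡597, 920^32≡21, 920^64≡441, 920^128≡564, 920^256≡142 (mod 1747).
920^437 = 920^(256+128+32+16+4+1) ≡ 346 (mod 1747).
Check: 346² = 119716 ≡ 920 (mod 1747). The two roots are 346 and 1401.

346, 1401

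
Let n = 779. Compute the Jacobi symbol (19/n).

Reciprocity: 19 ≡ 3 and 779 ≡ 3 (mod 4), so (19/779) = −(779/19).
Reduce top mod 19: now compute (0/19).
Top reduces to 0: gcd > 1, so the symbol is 0.

0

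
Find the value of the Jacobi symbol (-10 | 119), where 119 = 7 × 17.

First reduce: -10 ≡ 109 (mod 119).
Reciprocity: 109 ≡ 1 and 119 ≡ 3 (mod 4), so (109/119) = +(119/109).
Reduce top mod 109: now compute (10/109).
Pull out 2: since 109 ≡ 5 (mod 8), (2/109) = -1.
Reciprocity: 5 ≡ 1 and 109 ≡ 1 (mod 4), so (5/109) = +(109/5).
Reduce top mod 5: now compute (4/5).
Pull out 2^2: since 5 ≡ 5 (mod 8), (2/5) = -1, so (2/5)^2 = +1.
Reached (1/5) = 1. Collecting the sign flips along the way, the symbol is -1.

-1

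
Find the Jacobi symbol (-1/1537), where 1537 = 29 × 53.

1

First reduce: -1 ≡ 1536 (mod 1537).
Pull out 2^9: since 1537 ≡ 1 (mod 8), (2/1537) = +1, so (2/1537)^9 = +1.
Reciprocity: 3 ≡ 3 and 1537 ≡ 1 (mod 4), so (3/1537) = +(1537/3).
Reduce top mod 3: now compute (1/3).
Reached (1/3) = 1. Collecting the sign flips along the way, the symbol is +1.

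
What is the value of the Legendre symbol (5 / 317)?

Reciprocity: 5 ≡ 1 and 317 ≡ 1 (mod 4), so (5/317) = +(317/5).
Reduce top mod 5: now compute (2/5).
Pull out 2: since 5 ≡ 5 (mod 8), (2/5) = -1.
Reached (1/5) = 1. Collecting the sign flips along the way, the symbol is -1.

-1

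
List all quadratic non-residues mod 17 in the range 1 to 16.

3, 5, 6, 7, 10, 11, 12, 14

Square k = 1,…,8 (k and 17−k give the same square):
1²=1, 2²=4, 3²=9, 4²=16, 5²≡8, 6²≡2, 7²≡15, 8²≡13 (mod 17).
The residues are {1, 2, 4, 8, 9, 13, 15, 16}; the non-residues are the remaining 8 nonzero classes.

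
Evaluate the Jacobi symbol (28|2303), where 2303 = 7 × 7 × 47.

Pull out 2^2: since 2303 ≡ 7 (mod 8), (2/2303) = +1, so (2/2303)^2 = +1.
Reciprocity: 7 ≡ 3 and 2303 ≡ 3 (mod 4), so (7/2303) = −(2303/7).
Reduce top mod 7: now compute (0/7).
Top reduces to 0: gcd > 1, so the symbol is 0.

0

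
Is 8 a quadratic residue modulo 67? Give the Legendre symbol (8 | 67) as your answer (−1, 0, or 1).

-1

Euler's criterion: (8/67) ≡ 8^33 (mod 67).
8^2 ≡ 64 (mod 67)
8^4 ≡ 9 (mod 67)
8^8 ≡ 14 (mod 67)
8^16 ≡ 62 (mod 67)
8^32 ≡ 25 (mod 67)
8^33 = 8^(32+1) ≡ 66 (mod 67).
Result is 66 ≡ −1, so (8/67) = −1.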